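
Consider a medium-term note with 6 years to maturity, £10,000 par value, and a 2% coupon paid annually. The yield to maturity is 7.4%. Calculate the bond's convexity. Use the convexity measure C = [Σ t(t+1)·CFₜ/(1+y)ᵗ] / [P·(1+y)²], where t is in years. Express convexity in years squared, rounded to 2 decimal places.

With y = 0.074:
  t   CF        PV=CF/(1+0.074)^t    t·PV        t(t+1)·PV
  1       200.00       186.2197       186.2197         372.4395
  2       200.00       173.3890       346.7779       1,040.3337
  3       200.00       161.4422       484.3267       1,937.3068
  4       200.00       150.3187       601.2746       3,006.3730
  5       200.00       139.9615       699.8075       4,198.8450
  6    10,200.00     6,646.2165    39,877.2989     279,141.0925
  Σ                  7,457.5476    42,195.7054     289,696.3906
P = 7,457.5476.
Convexity = Σ t(t+1)·PV / [P·(1+y)²] = 289,696.3906 / (7,457.5476 × 1.153476) = 33.67739.

33.68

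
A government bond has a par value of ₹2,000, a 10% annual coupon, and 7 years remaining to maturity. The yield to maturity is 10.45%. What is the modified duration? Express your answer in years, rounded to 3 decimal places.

Periodic yield y = 0.1045. First find Macaulay duration:
  t   CF        PV=CF/(1+0.1045)^t    t·PV
  1       200.00       181.0774       181.0774
  2       200.00       163.9451       327.8903
  3       200.00       148.4338       445.3014
  4       200.00       134.3900       537.5602
  5       200.00       121.6750       608.3751
  6       200.00       110.1630       660.9779
  7     2,200.00     1,097.1415     7,679.9904
  Σ                  1,956.8259    10,441.1727
P = 1,956.8259; Macaulay duration = 10,441.1727 / 1,956.8259 = 5.33577 years.
Modified duration = D_Mac / (1 + y) = 5.33577 / 1.1045 = 4.83094 years.

4.831 years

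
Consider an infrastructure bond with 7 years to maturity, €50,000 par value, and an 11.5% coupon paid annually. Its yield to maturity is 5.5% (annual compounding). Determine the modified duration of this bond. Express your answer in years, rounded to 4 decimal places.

5.1505 years

Periodic yield y = 0.055. First find Macaulay duration:
  t   CF        PV=CF/(1+0.055)^t    t·PV
  1     5,750.00     5,450.2370     5,450.2370
  2     5,750.00     5,166.1014    10,332.2028
  3     5,750.00     4,896.7786    14,690.3357
  4     5,750.00     4,641.4963    18,565.9851
  5     5,750.00     4,399.5225    21,997.6127
  6     5,750.00     4,170.1635    25,020.9812
  7    55,750.00    38,324.6021   268,272.2145
  Σ                 67,048.9014   364,329.5690
P = 67,048.9014; Macaulay duration = 364,329.5690 / 67,048.9014 = 5.43379 years.
Modified duration = D_Mac / (1 + y) = 5.43379 / 1.055 = 5.15051 years.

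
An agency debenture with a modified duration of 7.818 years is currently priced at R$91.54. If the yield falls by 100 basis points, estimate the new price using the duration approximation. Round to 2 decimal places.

R$98.70

Duration approximation: ΔP/P ≈ -D_mod · Δy = -7.818 × (-0.01) = +0.078180.
New price ≈ 91.54 × (1 + 0.078180) = 98.6965972.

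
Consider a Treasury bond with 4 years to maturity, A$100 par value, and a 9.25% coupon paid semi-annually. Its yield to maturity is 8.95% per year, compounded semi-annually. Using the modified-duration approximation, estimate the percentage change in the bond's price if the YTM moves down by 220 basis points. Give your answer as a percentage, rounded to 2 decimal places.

+7.24%

Periodic yield y = 0.04475. Modified duration first:
  t   CF        PV=CF/(1+0.04475)^t    t·PV
  1        4.625         4.4269         4.4269
  2        4.625         4.2373         8.4746
  3        4.625         4.0558        12.1673
  4        4.625         3.8821        15.5282
  5        4.625         3.7158        18.5789
  6        4.625         3.5566        21.3397
  7        4.625         3.4043        23.8299
  8      104.625        73.7117       589.6936
  Σ                    100.9904       694.0392
P = 100.9904; D_Mac = 6.87233 half-year periods = 3.43616 yrs; D_mod = 3.43616/(1+0.04475) = 3.28898 yrs.
ΔP/P ≈ -D_mod · Δy = -3.28898 × (-0.022) = +0.072358 = +7.2358%.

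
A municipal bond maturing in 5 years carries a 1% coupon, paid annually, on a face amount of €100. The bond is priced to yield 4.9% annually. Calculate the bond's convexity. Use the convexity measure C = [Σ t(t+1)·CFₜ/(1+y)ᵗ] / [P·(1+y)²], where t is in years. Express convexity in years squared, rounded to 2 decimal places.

26.47

With y = 0.049:
  t   CF        PV=CF/(1+0.049)^t    t·PV        t(t+1)·PV
  1         1.00         0.9533         0.9533           1.9066
  2         1.00         0.9088         1.8175           5.4526
  3         1.00         0.8663         2.5989          10.3957
  4         1.00         0.8258         3.3034          16.5169
  5       101.00        79.5141       397.5703       2,385.4218
  Σ                     83.0683       406.2434       2,419.6936
P = 83.0683.
Convexity = Σ t(t+1)·PV / [P·(1+y)²] = 2,419.6936 / (83.0683 × 1.100401) = 26.47124.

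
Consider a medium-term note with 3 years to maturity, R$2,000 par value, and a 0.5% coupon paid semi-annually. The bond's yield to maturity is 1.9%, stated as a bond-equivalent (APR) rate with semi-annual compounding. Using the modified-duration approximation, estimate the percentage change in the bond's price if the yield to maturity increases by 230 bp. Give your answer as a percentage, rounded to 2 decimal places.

Periodic yield y = 0.0095. Modified duration first:
  t   CF        PV=CF/(1+0.0095)^t    t·PV
  1         5.00         4.9529         4.9529
  2         5.00         4.9063         9.8127
  3         5.00         4.8602        14.5805
  4         5.00         4.8144        19.2577
  5         5.00         4.7691        23.8456
  6     2,005.00     1,894.4207    11,366.5244
  Σ                  1,918.7237    11,438.9738
P = 1,918.7237; D_Mac = 5.96176 half-year periods = 2.98088 yrs; D_mod = 2.98088/(1+0.0095) = 2.95283 yrs.
ΔP/P ≈ -D_mod · Δy = -2.95283 × (+0.023) = -0.067915 = -6.7915%.

-6.79%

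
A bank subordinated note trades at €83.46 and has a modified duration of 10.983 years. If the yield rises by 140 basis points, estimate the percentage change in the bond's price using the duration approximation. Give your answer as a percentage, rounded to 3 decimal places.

-15.376%

Duration approximation: ΔP/P ≈ -D_mod · Δy = -10.983 × (+0.014) = -0.153762.
As a percentage: -15.3762%.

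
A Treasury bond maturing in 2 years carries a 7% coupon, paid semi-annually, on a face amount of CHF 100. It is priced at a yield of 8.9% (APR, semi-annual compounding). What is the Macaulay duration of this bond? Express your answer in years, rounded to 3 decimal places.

Periodic yield y = 0.0445. Discount each cash flow and weight by its period:
  t   CF        PV=CF/(1+0.0445)^t    t·PV
  1         3.50         3.3509         3.3509
  2         3.50         3.2081         6.4162
  3         3.50         3.0714         9.2143
  4       103.50        86.9574       347.8296
  Σ                     96.5879       366.8111
Price P = Σ PV = 96.5879.
Macaulay duration = Σ(t·PV) / P = 366.8111 / 96.5879 = 3.79769 half-year periods.
In years: 3.79769 / 2 = 1.89885 years.

1.899 years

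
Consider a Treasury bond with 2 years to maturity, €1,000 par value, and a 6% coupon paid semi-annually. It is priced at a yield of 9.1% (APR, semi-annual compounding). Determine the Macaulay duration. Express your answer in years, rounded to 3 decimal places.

Periodic yield y = 0.0455. Discount each cash flow and weight by its period:
  t   CF        PV=CF/(1+0.0455)^t    t·PV
  1        30.00        28.6944        28.6944
  2        30.00        27.4456        54.8913
  3        30.00        26.2512        78.7536
  4     1,030.00       862.0671     3,448.2684
  Σ                    944.4583     3,610.6077
Price P = Σ PV = 944.4583.
Macaulay duration = Σ(t·PV) / P = 3,610.6077 / 944.4583 = 3.82294 half-year periods.
In years: 3.82294 / 2 = 1.91147 years.

1.911 years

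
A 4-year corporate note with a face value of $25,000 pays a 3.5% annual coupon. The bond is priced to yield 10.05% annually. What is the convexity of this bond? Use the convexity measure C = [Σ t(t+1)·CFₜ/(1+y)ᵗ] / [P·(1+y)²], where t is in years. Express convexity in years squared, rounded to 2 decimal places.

15.28

With y = 0.1005:
  t   CF        PV=CF/(1+0.1005)^t    t·PV        t(t+1)·PV
  1       875.00       795.0931       795.0931       1,590.1863
  2       875.00       722.4835     1,444.9671       4,334.9013
  3       875.00       656.5048     1,969.5144       7,878.0577
  4    25,875.00    17,640.8770    70,563.5078     352,817.5392
  Σ                 19,814.9585    74,773.0825     366,620.6845
P = 19,814.9585.
Convexity = Σ t(t+1)·PV / [P·(1+y)²] = 366,620.6845 / (19,814.9585 × 1.211100) = 15.27720.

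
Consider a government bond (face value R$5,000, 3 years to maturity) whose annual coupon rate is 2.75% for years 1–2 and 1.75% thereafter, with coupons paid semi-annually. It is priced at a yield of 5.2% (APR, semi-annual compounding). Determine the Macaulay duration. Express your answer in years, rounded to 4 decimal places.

Periodic yield y = 0.026. Discount each cash flow and weight by its period:
  t   CF        PV=CF/(1+0.026)^t    t·PV
  1        68.75        67.0078        67.0078
  2        68.75        65.3097       130.6195
  3        68.75        63.6547       190.9642
  4        68.75        62.0416       248.1666
  5        43.75        38.4805       192.4027
  6     5,043.75     4,323.8377    25,943.0264
  Σ                  4,620.3322    26,772.1872
Price P = Σ PV = 4,620.3322.
Macaulay duration = Σ(t·PV) / P = 26,772.1872 / 4,620.3322 = 5.79443 half-year periods.
In years: 5.79443 / 2 = 2.89721 years.

2.8972 years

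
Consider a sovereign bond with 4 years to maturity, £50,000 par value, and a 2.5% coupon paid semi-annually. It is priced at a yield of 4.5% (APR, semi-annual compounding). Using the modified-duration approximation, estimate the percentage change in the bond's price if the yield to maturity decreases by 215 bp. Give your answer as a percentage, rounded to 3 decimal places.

Periodic yield y = 0.0225. Modified duration first:
  t   CF        PV=CF/(1+0.0225)^t    t·PV
  1       625.00       611.2469       611.2469
  2       625.00       597.7965     1,195.5930
  3       625.00       584.6421     1,753.9262
  4       625.00       571.7771     2,287.1084
  5       625.00       559.1952     2,795.9760
  6       625.00       546.8902     3,281.3410
  7       625.00       534.8559     3,743.9914
  8    50,625.00    42,370.0038   338,960.0303
  Σ                 46,376.4077   354,629.2132
P = 46,376.4077; D_Mac = 7.64676 half-year periods = 3.82338 yrs; D_mod = 3.82338/(1+0.0225) = 3.73925 yrs.
ΔP/P ≈ -D_mod · Δy = -3.73925 × (-0.0215) = +0.080394 = +8.0394%.

+8.039%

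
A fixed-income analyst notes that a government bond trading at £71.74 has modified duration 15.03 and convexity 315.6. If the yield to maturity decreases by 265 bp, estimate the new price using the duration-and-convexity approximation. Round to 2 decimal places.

£108.26

Duration effect: -D_mod·Δy = -15.03 × (-0.0265) = +0.398295
Convexity effect: ½·C·(Δy)² = 0.5 × 315.6 × (-0.0265)² = +0.11081505
ΔP/P ≈ +0.398295 + 0.11081505 = +0.50911005
New price ≈ 71.74 × (1 + 0.50911005) = 108.263554987.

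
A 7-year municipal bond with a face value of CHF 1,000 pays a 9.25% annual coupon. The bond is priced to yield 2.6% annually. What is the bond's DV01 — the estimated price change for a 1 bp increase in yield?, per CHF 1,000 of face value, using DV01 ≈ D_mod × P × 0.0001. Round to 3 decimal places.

Periodic yield y = 0.026.
  t   CF        PV=CF/(1+0.026)^t    t·PV
  1        92.50        90.1559        90.1559
  2        92.50        87.8713       175.7426
  3        92.50        85.6445       256.9336
  4        92.50        83.4742       333.8968
  5        92.50        81.3589       406.7944
  6        92.50        79.2971       475.7829
  7     1,092.50       912.8300     6,389.8102
  Σ                  1,420.6320     8,129.1164
P = 1,420.6320; D_Mac = 5.72218 yrs; D_mod = 5.57718 yrs.
DV01 ≈ 5.57718 × 1,420.6320 × 0.0001 = 0.792312.

CHF 0.792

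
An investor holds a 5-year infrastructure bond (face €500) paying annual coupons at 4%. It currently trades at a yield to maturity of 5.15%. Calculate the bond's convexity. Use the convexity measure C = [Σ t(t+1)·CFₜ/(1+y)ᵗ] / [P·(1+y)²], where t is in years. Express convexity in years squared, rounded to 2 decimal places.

With y = 0.0515:
  t   CF        PV=CF/(1+0.0515)^t    t·PV        t(t+1)·PV
  1        20.00        19.0204        19.0204          38.0409
  2        20.00        18.0889        36.1777         108.5332
  3        20.00        17.2029        51.6088         206.4350
  4        20.00        16.3604        65.4414         327.2072
  5       520.00       404.5358     2,022.6790      12,136.0739
  Σ                    475.2084     2,194.9274      12,816.2903
P = 475.2084.
Convexity = Σ t(t+1)·PV / [P·(1+y)²] = 12,816.2903 / (475.2084 × 1.105652) = 24.39269.

24.39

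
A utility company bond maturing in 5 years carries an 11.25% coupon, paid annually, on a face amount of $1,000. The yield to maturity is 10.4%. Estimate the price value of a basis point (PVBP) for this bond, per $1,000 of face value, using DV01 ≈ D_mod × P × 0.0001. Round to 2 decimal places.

$0.38

Periodic yield y = 0.104.
  t   CF        PV=CF/(1+0.104)^t    t·PV
  1       112.50       101.9022       101.9022
  2       112.50        92.3027       184.6054
  3       112.50        83.6075       250.8225
  4       112.50        75.7314       302.9258
  5     1,112.50       678.3513     3,391.7564
  Σ                  1,031.8951     4,232.0123
P = 1,031.8951; D_Mac = 4.10120 yrs; D_mod = 3.71486 yrs.
DV01 ≈ 3.71486 × 1,031.8951 × 0.0001 = 0.383334.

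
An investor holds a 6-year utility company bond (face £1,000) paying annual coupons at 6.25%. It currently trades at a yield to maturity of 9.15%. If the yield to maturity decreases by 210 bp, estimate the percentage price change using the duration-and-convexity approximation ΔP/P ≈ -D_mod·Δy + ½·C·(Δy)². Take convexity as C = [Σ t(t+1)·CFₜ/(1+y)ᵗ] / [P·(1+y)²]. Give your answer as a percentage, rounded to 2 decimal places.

+10.47%

With y = 0.0915:
  t   CF        PV=CF/(1+0.0915)^t    t·PV        t(t+1)·PV
  1        62.50        57.2607        57.2607         114.5213
  2        62.50        52.4605       104.9210         314.7631
  3        62.50        48.0628       144.1883         576.7532
  4        62.50        44.0337       176.1348         880.6738
  5        62.50        40.3424       201.7118       1,210.2708
  6     1,062.50       628.3281     3,769.9687      26,389.7812
  Σ                    870.4881     4,454.1853      29,486.7634
P = 870.4881; D_Mac = 5.11688 yrs; D_mod = 4.68794 yrs; C = 28.43261.
Duration effect: -4.68794 × (-0.021) = +0.098447
Convexity effect: 0.5 × 28.43261 × (-0.021)² = +0.0062694
ΔP/P ≈ +0.098447 + 0.0062694 = +0.104716 = +10.4716%.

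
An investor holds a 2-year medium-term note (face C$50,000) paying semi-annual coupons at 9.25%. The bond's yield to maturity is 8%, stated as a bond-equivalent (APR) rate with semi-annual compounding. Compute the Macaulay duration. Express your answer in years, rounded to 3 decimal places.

Periodic yield y = 0.04. Discount each cash flow and weight by its period:
  t   CF        PV=CF/(1+0.04)^t    t·PV
  1     2,312.50     2,223.5577     2,223.5577
  2     2,312.50     2,138.0362     4,276.0725
  3     2,312.50     2,055.8041     6,167.4122
  4    52,312.50    44,716.9442   178,867.7770
  Σ                 51,134.3423   191,534.8194
Price P = Σ PV = 51,134.3423.
Macaulay duration = Σ(t·PV) / P = 191,534.8194 / 51,134.3423 = 3.74572 half-year periods.
In years: 3.74572 / 2 = 1.87286 years.

1.873 years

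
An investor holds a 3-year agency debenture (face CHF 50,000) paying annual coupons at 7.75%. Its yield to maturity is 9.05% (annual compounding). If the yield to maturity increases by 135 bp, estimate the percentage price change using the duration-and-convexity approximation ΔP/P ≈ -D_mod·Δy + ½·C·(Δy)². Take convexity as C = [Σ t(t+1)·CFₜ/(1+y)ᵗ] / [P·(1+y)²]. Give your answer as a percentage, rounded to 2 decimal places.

-3.37%

With y = 0.0905:
  t   CF        PV=CF/(1+0.0905)^t    t·PV        t(t+1)·PV
  1     3,875.00     3,553.4159     3,553.4159       7,106.8317
  2     3,875.00     3,258.5198     6,517.0396      19,551.1189
  3    53,875.00    41,544.1879   124,632.5636     498,530.2543
  Σ                 48,356.1235   134,703.0191     525,188.2050
P = 48,356.1235; D_Mac = 2.78565 yrs; D_mod = 2.55447 yrs; C = 9.13297.
Duration effect: -2.55447 × (+0.0135) = -0.034485
Convexity effect: 0.5 × 9.13297 × (0.0135)² = +0.0008322
ΔP/P ≈ -0.034485 + 0.0008322 = -0.033653 = -3.3653%.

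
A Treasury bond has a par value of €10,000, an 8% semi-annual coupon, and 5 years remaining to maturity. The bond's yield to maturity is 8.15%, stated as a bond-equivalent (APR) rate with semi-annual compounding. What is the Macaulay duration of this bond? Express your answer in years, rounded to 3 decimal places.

4.215 years

Periodic yield y = 0.04075. Discount each cash flow and weight by its period:
  t   CF        PV=CF/(1+0.04075)^t    t·PV
  1       400.00       384.3382       384.3382
  2       400.00       369.2897       738.5793
  3       400.00       354.8303     1,064.4910
  4       400.00       340.9371     1,363.7486
  5       400.00       327.5879     1,637.9397
  6       400.00       314.7614     1,888.5684
  7       400.00       302.4371     2,117.0596
  8       400.00       290.5953     2,324.7627
  9       400.00       279.2172     2,512.9551
  10   10,400.00     6,975.4004    69,754.0043
  Σ                  9,939.3948    83,786.4468
Price P = Σ PV = 9,939.3948.
Macaulay duration = Σ(t·PV) / P = 83,786.4468 / 9,939.3948 = 8.42973 half-year periods.
In years: 8.42973 / 2 = 4.21487 years.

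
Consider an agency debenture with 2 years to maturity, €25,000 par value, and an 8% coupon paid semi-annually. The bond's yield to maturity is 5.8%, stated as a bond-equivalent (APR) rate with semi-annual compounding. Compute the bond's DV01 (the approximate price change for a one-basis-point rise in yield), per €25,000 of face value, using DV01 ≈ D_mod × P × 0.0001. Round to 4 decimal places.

€4.7802

Periodic yield y = 0.029.
  t   CF        PV=CF/(1+0.029)^t    t·PV
  1     1,000.00       971.8173       971.8173
  2     1,000.00       944.4289     1,888.8577
  3     1,000.00       917.8123     2,753.4369
  4    26,000.00    23,190.5927    92,762.3709
  Σ                 26,024.6512    98,376.4828
P = 26,024.6512; D_Mac = 3.78013 half-year periods = 1.89006 yrs; D_mod = 1.83680 yrs.
DV01 ≈ 1.83680 × 26,024.6512 × 0.0001 = 4.780198.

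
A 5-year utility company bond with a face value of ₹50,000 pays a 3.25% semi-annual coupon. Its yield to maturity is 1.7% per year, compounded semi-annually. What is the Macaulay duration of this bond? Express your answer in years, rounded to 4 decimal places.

Periodic yield y = 0.0085. Discount each cash flow and weight by its period:
  t   CF        PV=CF/(1+0.0085)^t    t·PV
  1       812.50       805.6520       805.6520
  2       812.50       798.8616     1,597.7233
  3       812.50       792.1285     2,376.3856
  4       812.50       785.4522     3,141.8088
  5       812.50       778.8321     3,894.1606
  6       812.50       772.2678     4,633.6071
  7       812.50       765.7589     5,360.3123
  8       812.50       759.3048     6,074.4385
  9       812.50       752.9051     6,776.1460
  10   50,812.50    46,688.6738   466,886.7375
  Σ                 53,699.8369   501,546.9716
Price P = Σ PV = 53,699.8369.
Macaulay duration = Σ(t·PV) / P = 501,546.9716 / 53,699.8369 = 9.33982 half-year periods.
In years: 9.33982 / 2 = 4.66991 years.

4.6699 years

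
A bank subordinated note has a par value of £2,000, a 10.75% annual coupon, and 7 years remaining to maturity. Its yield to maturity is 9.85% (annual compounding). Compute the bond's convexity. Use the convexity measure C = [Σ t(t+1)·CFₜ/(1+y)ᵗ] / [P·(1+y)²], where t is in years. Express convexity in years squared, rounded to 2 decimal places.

31.67

With y = 0.0985:
  t   CF        PV=CF/(1+0.0985)^t    t·PV        t(t+1)·PV
  1       215.00       195.7214       195.7214         391.4429
  2       215.00       178.1715       356.3431       1,069.0292
  3       215.00       162.1953       486.5859       1,946.3436
  4       215.00       147.6516       590.6065       2,953.0324
  5       215.00       134.4120       672.0602       4,032.3610
  6       215.00       122.3596       734.1577       5,139.1037
  7     2,215.00     1,147.5545     8,032.8812      64,263.0493
  Σ                  2,088.0660    11,068.3559      79,794.3622
P = 2,088.0660.
Convexity = Σ t(t+1)·PV / [P·(1+y)²] = 79,794.3622 / (2,088.0660 × 1.206702) = 31.66853.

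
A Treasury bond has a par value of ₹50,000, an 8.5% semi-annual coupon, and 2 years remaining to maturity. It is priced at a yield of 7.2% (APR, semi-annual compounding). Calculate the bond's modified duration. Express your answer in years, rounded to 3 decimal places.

Periodic yield y = 0.036. First find Macaulay duration:
  t   CF        PV=CF/(1+0.036)^t    t·PV
  1     2,125.00     2,051.1583     2,051.1583
  2     2,125.00     1,979.8825     3,959.7651
  3     2,125.00     1,911.0835     5,733.2506
  4    52,125.00    45,248.7979   180,995.1917
  Σ                 51,190.9223   192,739.3657
P = 51,190.9223; Macaulay duration = 192,739.3657 / 51,190.9223 = 3.76511 half-year periods = 1.88255 years.
Modified duration = D_Mac / (1 + y) = 1.88255 / 1.036 = 1.81714 years.

1.817 years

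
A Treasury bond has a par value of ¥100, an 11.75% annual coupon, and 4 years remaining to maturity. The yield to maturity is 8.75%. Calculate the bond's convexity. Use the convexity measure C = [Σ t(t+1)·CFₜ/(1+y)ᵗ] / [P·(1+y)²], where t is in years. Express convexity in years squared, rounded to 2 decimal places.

13.78

With y = 0.0875:
  t   CF        PV=CF/(1+0.0875)^t    t·PV        t(t+1)·PV
  1        11.75        10.8046        10.8046          21.6092
  2        11.75         9.9353        19.8705          59.6116
  3        11.75         9.1359        27.4076         109.6305
  4       111.75        79.8970       319.5880       1,597.9400
  Σ                    109.7727       377.6707       1,788.7912
P = 109.7727.
Convexity = Σ t(t+1)·PV / [P·(1+y)²] = 1,788.7912 / (109.7727 × 1.182656) = 13.77865.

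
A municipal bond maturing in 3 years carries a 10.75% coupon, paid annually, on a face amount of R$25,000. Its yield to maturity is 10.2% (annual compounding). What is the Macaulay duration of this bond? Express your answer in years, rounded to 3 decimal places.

Periodic yield y = 0.102. Discount each cash flow and weight by its year:
  t   CF        PV=CF/(1+0.102)^t    t·PV
  1     2,687.50     2,438.7477     2,438.7477
  2     2,687.50     2,213.0197     4,426.0394
  3    27,687.50    20,688.9743    62,066.9229
  Σ                 25,340.7417    68,931.7101
Price P = Σ PV = 25,340.7417.
Macaulay duration = Σ(t·PV) / P = 68,931.7101 / 25,340.7417 = 2.72019 years.

2.720 years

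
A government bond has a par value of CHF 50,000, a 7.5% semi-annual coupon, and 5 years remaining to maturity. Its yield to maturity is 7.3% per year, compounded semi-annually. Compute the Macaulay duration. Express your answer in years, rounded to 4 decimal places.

Periodic yield y = 0.0365. Discount each cash flow and weight by its period:
  t   CF        PV=CF/(1+0.0365)^t    t·PV
  1     1,875.00     1,808.9725     1,808.9725
  2     1,875.00     1,745.2701     3,490.5403
  3     1,875.00     1,683.8110     5,051.4331
  4     1,875.00     1,624.5162     6,498.0648
  5     1,875.00     1,567.3094     7,836.5470
  6     1,875.00     1,512.1171     9,072.7028
  7     1,875.00     1,458.8684    10,212.0790
  8     1,875.00     1,407.4949    11,259.9590
  9     1,875.00     1,357.9304    12,221.3737
  10   51,875.00    36,246.4139   362,464.1390
  Σ                 50,412.7040   429,915.8112
Price P = Σ PV = 50,412.7040.
Macaulay duration = Σ(t·PV) / P = 429,915.8112 / 50,412.7040 = 8.52793 half-year periods.
In years: 8.52793 / 2 = 4.26396 years.

4.2640 years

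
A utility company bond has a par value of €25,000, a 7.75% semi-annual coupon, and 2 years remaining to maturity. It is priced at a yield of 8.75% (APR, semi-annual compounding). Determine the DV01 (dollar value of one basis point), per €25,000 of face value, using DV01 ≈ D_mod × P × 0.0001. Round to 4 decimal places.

Periodic yield y = 0.04375.
  t   CF        PV=CF/(1+0.04375)^t    t·PV
  1       968.75       928.1437       928.1437
  2       968.75       889.2395     1,778.4790
  3       968.75       851.9660     2,555.8979
  4    25,968.75    21,880.8955    87,523.5819
  Σ                 24,550.2446    92,786.1025
P = 24,550.2446; D_Mac = 3.77944 half-year periods = 1.88972 yrs; D_mod = 1.81051 yrs.
DV01 ≈ 1.81051 × 24,550.2446 × 0.0001 = 4.444843.

€4.4448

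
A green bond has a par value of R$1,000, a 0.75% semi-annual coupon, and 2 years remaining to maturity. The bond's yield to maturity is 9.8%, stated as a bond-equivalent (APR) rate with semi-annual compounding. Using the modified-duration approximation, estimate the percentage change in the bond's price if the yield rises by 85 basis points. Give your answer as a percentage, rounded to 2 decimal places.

Periodic yield y = 0.049. Modified duration first:
  t   CF        PV=CF/(1+0.049)^t    t·PV
  1         3.75         3.5748         3.5748
  2         3.75         3.4078         6.8157
  3         3.75         3.2487         9.7460
  4     1,003.75       828.9410     3,315.7639
  Σ                    839.1723     3,335.9004
P = 839.1723; D_Mac = 3.97523 half-year periods = 1.98761 yrs; D_mod = 1.98761/(1+0.049) = 1.89477 yrs.
ΔP/P ≈ -D_mod · Δy = -1.89477 × (+0.0085) = -0.016106 = -1.6106%.

-1.61%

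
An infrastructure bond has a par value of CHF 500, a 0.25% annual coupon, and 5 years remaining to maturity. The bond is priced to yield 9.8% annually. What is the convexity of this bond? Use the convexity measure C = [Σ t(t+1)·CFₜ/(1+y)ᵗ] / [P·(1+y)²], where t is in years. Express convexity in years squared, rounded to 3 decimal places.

With y = 0.098:
  t   CF        PV=CF/(1+0.098)^t    t·PV        t(t+1)·PV
  1         1.25         1.1384         1.1384           2.2769
  2         1.25         1.0368         2.0736           6.2209
  3         1.25         0.9443         2.8329          11.3314
  4         1.25         0.8600         3.4400          17.2001
  5       501.25       314.0817     1,570.4087       9,422.4521
  Σ                    318.0613     1,579.8936       9,459.4815
P = 318.0613.
Convexity = Σ t(t+1)·PV / [P·(1+y)²] = 9,459.4815 / (318.0613 × 1.205604) = 24.66902.

24.669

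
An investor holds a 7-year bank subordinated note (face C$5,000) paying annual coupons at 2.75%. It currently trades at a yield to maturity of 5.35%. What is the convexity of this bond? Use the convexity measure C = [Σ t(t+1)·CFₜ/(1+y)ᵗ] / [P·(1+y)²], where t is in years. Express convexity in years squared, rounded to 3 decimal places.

With y = 0.0535:
  t   CF        PV=CF/(1+0.0535)^t    t·PV        t(t+1)·PV
  1       137.50       130.5173       130.5173         261.0346
  2       137.50       123.8892       247.7785         743.3355
  3       137.50       117.5978       352.7933       1,411.1732
  4       137.50       111.6258       446.5032       2,232.5158
  5       137.50       105.9571       529.7854       3,178.7125
  6       137.50       100.5763       603.4575       4,224.2027
  7     5,137.50     3,567.0570    24,969.3993     199,755.1948
  Σ                  4,257.2205    27,280.2346     211,806.1691
P = 4,257.2205.
Convexity = Σ t(t+1)·PV / [P·(1+y)²] = 211,806.1691 / (4,257.2205 × 1.109862) = 44.82738.

44.827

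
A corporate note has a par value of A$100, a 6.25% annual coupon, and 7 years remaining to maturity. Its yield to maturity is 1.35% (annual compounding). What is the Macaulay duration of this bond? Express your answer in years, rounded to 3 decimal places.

Periodic yield y = 0.0135. Discount each cash flow and weight by its year:
  t   CF        PV=CF/(1+0.0135)^t    t·PV
  1         6.25         6.1667         6.1667
  2         6.25         6.0846        12.1692
  3         6.25         6.0036        18.0107
  4         6.25         5.9236        23.6944
  5         6.25         5.8447        29.2234
  6         6.25         5.7668        34.6010
  7       106.25        96.7303       677.1123
  Σ                    132.5204       800.9777
Price P = Σ PV = 132.5204.
Macaulay duration = Σ(t·PV) / P = 800.9777 / 132.5204 = 6.04419 years.

6.044 years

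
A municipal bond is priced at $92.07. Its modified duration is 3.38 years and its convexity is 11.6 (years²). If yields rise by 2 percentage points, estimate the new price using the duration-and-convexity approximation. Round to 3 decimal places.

$86.060

Duration effect: -D_mod·Δy = -3.38 × (+0.02) = -0.067600
Convexity effect: ½·C·(Δy)² = 0.5 × 11.6 × (0.02)² = +0.0023200
ΔP/P ≈ -0.067600 + 0.0023200 = -0.065280
New price ≈ 92.07 × (1 - 0.065280) = 86.0596704.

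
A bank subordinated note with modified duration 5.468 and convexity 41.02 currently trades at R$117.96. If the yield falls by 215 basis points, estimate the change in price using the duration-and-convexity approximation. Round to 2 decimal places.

Duration effect: -D_mod·Δy = -5.468 × (-0.0215) = +0.117562
Convexity effect: ½·C·(Δy)² = 0.5 × 41.02 × (-0.0215)² = +0.0094807475
ΔP/P ≈ +0.117562 + 0.0094807475 = +0.1270427475
ΔP ≈ 117.96 × (+0.1270427475) = +14.9859624951.

+R$14.99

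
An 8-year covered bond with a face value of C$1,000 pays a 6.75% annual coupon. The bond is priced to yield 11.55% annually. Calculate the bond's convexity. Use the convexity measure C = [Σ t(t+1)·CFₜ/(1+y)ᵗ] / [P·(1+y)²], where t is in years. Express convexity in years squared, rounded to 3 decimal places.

With y = 0.1155:
  t   CF        PV=CF/(1+0.1155)^t    t·PV        t(t+1)·PV
  1        67.50        60.5110        60.5110         121.0220
  2        67.50        54.2456       108.4912         325.4737
  3        67.50        48.6290       145.8869         583.5476
  4        67.50        43.5939       174.3755         871.8775
  5        67.50        39.0801       195.4006       1,172.4036
  6        67.50        35.0337       210.2024       1,471.4165
  7        67.50        31.4063       219.8441       1,758.7527
  8     1,067.50       445.2575     3,562.0604      32,058.5432
  Σ                    757.7571     4,676.7720      38,363.0368
P = 757.7571.
Convexity = Σ t(t+1)·PV / [P·(1+y)²] = 38,363.0368 / (757.7571 × 1.244340) = 40.68589.

40.686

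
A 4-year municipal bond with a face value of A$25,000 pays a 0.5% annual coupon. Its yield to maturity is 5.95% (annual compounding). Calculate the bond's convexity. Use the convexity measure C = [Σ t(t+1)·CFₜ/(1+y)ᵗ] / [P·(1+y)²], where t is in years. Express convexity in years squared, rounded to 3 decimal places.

With y = 0.0595:
  t   CF        PV=CF/(1+0.0595)^t    t·PV        t(t+1)·PV
  1       125.00       117.9802       117.9802         235.9604
  2       125.00       111.3546       222.7092         668.1275
  3       125.00       105.1011       315.3032       1,261.2128
  4    25,125.00    19,938.9473    79,755.7893     398,778.9467
  Σ                 20,273.3832    80,411.7819     400,944.2474
P = 20,273.3832.
Convexity = Σ t(t+1)·PV / [P·(1+y)²] = 400,944.2474 / (20,273.3832 × 1.122540) = 17.61797.

17.618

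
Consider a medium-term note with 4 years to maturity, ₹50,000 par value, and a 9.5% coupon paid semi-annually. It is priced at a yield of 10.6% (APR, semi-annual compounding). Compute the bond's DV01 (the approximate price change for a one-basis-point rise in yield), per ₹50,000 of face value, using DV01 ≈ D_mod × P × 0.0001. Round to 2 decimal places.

₹15.61

Periodic yield y = 0.053.
  t   CF        PV=CF/(1+0.053)^t    t·PV
  1     2,375.00     2,255.4606     2,255.4606
  2     2,375.00     2,141.9379     4,283.8758
  3     2,375.00     2,034.1290     6,102.3871
  4     2,375.00     1,931.7465     7,726.9859
  5     2,375.00     1,834.5171     9,172.5854
  6     2,375.00     1,742.1815    10,453.0887
  7     2,375.00     1,654.4933    11,581.4532
  8    52,375.00    34,649.5075   277,196.0603
  Σ                 48,243.9734   328,771.8970
P = 48,243.9734; D_Mac = 6.81478 half-year periods = 3.40739 yrs; D_mod = 3.23589 yrs.
DV01 ≈ 3.23589 × 48,243.9734 × 0.0001 = 15.611201.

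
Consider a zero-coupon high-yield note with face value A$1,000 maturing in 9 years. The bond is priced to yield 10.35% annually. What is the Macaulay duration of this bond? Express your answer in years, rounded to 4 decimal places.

A zero-coupon bond has a single cash flow at maturity, so its Macaulay duration equals its maturity: 9 years.

9.0000 years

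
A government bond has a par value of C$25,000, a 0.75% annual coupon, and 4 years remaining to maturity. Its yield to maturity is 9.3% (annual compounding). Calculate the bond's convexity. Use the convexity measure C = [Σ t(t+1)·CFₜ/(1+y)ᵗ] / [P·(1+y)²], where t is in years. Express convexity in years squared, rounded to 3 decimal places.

16.444

With y = 0.093:
  t   CF        PV=CF/(1+0.093)^t    t·PV        t(t+1)·PV
  1       187.50       171.5462       171.5462         343.0924
  2       187.50       156.9499       313.8997         941.6992
  3       187.50       143.5955       430.7865       1,723.1458
  4    25,187.50    17,648.3625    70,593.4500     352,967.2500
  Σ                 18,120.4541    71,509.6824     355,975.1874
P = 18,120.4541.
Convexity = Σ t(t+1)·PV / [P·(1+y)²] = 355,975.1874 / (18,120.4541 × 1.194649) = 16.44411.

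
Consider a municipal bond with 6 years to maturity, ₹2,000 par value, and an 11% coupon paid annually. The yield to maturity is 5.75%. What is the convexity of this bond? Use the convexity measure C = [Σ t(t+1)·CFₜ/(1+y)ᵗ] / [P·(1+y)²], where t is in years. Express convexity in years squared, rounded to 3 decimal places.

28.030

With y = 0.0575:
  t   CF        PV=CF/(1+0.0575)^t    t·PV        t(t+1)·PV
  1       220.00       208.0378       208.0378         416.0757
  2       220.00       196.7261       393.4522       1,180.3565
  3       220.00       186.0294       558.0882       2,232.3526
  4       220.00       175.9143       703.6573       3,518.2863
  5       220.00       166.3492       831.7462       4,990.4770
  6     2,220.00     1,587.3428     9,524.0566      66,668.3963
  Σ                  2,520.3996    12,219.0382      79,005.9443
P = 2,520.3996.
Convexity = Σ t(t+1)·PV / [P·(1+y)²] = 79,005.9443 / (2,520.3996 × 1.118306) = 28.03042.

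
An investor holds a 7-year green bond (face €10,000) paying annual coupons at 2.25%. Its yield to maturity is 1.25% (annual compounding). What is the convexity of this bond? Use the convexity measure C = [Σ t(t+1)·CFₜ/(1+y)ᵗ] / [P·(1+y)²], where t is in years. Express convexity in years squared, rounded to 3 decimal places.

50.178

With y = 0.0125:
  t   CF        PV=CF/(1+0.0125)^t    t·PV        t(t+1)·PV
  1       225.00       222.2222       222.2222         444.4444
  2       225.00       219.4787       438.9575       1,316.8724
  3       225.00       216.7691       650.3074       2,601.2295
  4       225.00       214.0930       856.3718       4,281.8592
  5       225.00       211.4498     1,057.2492       6,343.4952
  6       225.00       208.8393     1,253.0361       8,771.2526
  7    10,225.00     9,373.4204    65,613.9425     524,911.5397
  Σ                 10,666.2726    70,092.0867     548,670.6931
P = 10,666.2726.
Convexity = Σ t(t+1)·PV / [P·(1+y)²] = 548,670.6931 / (10,666.2726 × 1.025156) = 50.17750.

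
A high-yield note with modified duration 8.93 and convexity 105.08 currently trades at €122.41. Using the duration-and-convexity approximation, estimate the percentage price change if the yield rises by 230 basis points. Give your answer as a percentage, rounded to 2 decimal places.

-17.76%

Duration effect: -D_mod·Δy = -8.93 × (+0.023) = -0.205390
Convexity effect: ½·C·(Δy)² = 0.5 × 105.08 × (0.023)² = +0.02779366
ΔP/P ≈ -0.205390 + 0.02779366 = -0.17759634
= -17.759634%.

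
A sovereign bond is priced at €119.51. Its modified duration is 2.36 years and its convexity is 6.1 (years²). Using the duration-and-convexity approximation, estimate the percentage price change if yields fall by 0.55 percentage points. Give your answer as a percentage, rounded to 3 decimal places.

+1.307%

Duration effect: -D_mod·Δy = -2.36 × (-0.0055) = +0.012980
Convexity effect: ½·C·(Δy)² = 0.5 × 6.1 × (-0.0055)² = +0.0000922625
ΔP/P ≈ +0.012980 + 0.0000922625 = +0.0130722625
= +1.30722625%.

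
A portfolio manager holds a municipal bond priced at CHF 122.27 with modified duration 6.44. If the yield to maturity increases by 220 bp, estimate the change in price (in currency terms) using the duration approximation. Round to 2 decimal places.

Duration approximation: ΔP/P ≈ -D_mod · Δy = -6.44 × (+0.022) = -0.141680.
ΔP ≈ 122.27 × (-0.141680) = -17.3232136.

-CHF 17.32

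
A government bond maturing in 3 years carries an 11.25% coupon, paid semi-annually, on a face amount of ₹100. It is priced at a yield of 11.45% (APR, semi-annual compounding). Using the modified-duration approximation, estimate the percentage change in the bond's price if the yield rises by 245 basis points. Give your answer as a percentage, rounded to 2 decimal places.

Periodic yield y = 0.05725. Modified duration first:
  t   CF        PV=CF/(1+0.05725)^t    t·PV
  1        5.625         5.3204         5.3204
  2        5.625         5.0323        10.0646
  3        5.625         4.7598        14.2794
  4        5.625         4.5021        18.0083
  5        5.625         4.2583        21.2914
  6      105.625        75.6311       453.7867
  Σ                     99.5040       522.7508
P = 99.5040; D_Mac = 5.25357 half-year periods = 2.62678 yrs; D_mod = 2.62678/(1+0.05725) = 2.48454 yrs.
ΔP/P ≈ -D_mod · Δy = -2.48454 × (+0.0245) = -0.060871 = -6.0871%.

-6.09%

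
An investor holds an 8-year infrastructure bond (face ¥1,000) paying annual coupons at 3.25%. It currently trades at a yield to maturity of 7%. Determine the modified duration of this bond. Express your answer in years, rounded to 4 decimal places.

Periodic yield y = 0.07. First find Macaulay duration:
  t   CF        PV=CF/(1+0.07)^t    t·PV
  1        32.50        30.3738        30.3738
  2        32.50        28.3868        56.7735
  3        32.50        26.5297        79.5890
  4        32.50        24.7941        99.1764
  5        32.50        23.1721       115.8603
  6        32.50        21.6561       129.9367
  7        32.50        20.2394       141.6756
  8     1,032.50       600.9244     4,807.3952
  Σ                    776.0763     5,460.7805
P = 776.0763; Macaulay duration = 5,460.7805 / 776.0763 = 7.03640 years.
Modified duration = D_Mac / (1 + y) = 7.03640 / 1.07 = 6.57607 years.

6.5761 years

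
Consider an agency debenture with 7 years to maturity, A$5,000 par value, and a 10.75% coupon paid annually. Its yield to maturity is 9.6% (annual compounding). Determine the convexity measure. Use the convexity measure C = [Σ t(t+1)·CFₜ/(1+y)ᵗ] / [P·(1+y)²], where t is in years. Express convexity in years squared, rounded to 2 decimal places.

With y = 0.096:
  t   CF        PV=CF/(1+0.096)^t    t·PV        t(t+1)·PV
  1       537.50       490.4197       490.4197         980.8394
  2       537.50       447.4632       894.9265       2,684.7794
  3       537.50       408.2694     1,224.8081       4,899.2325
  4       537.50       372.5086     1,490.0342       7,450.1711
  5       537.50       339.8801     1,699.4003      10,196.4021
  6       537.50       310.1096     1,860.6573      13,024.6012
  7     5,537.50     2,915.0087    20,405.0611     163,240.4890
  Σ                  5,283.6592    28,065.3073     202,476.5148
P = 5,283.6592.
Convexity = Σ t(t+1)·PV / [P·(1+y)²] = 202,476.5148 / (5,283.6592 × 1.201216) = 31.90206.

31.90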